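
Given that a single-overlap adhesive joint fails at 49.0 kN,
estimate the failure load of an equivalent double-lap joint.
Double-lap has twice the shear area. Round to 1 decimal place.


Double-lap factor = 2
Expected load = 49.0 * 2 = 98.0 kN

98.0


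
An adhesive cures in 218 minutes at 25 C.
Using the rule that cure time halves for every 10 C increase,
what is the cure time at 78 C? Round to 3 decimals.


Factor = 2^((78 - 25) / 10) = 39.3966
Cure time = 218 / 39.3966
= 5.533 minutes

5.533


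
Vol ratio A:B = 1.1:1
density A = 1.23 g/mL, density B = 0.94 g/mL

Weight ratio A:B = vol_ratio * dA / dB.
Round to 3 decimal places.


Weight ratio = 1.1 * 1.23 / 0.94
= 1.439

1.439


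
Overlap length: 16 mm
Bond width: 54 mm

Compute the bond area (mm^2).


Bond area = 16 * 54 = 864 mm^2

864


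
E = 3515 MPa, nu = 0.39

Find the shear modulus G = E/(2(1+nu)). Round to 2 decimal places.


G = 3515 / (2 * 1.39)
= 1264.39 MPa

1264.39


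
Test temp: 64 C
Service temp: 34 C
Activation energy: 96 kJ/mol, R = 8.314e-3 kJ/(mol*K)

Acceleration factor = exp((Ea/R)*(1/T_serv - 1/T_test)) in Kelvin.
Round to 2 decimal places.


AF = exp((96/0.008314)*(1/307.15 - 1/337.15))
= 28.36

28.36


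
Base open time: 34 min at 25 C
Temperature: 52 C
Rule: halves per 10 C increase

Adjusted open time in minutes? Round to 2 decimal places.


Acceleration = 2^((52-25)/10) = 6.4980
Open time = 34 / 6.4980 = 5.23 min

5.23


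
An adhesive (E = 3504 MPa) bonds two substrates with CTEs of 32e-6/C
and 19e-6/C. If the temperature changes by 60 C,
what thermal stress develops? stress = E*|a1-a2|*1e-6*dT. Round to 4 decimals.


Stress = 3504 * |32 - 19| * 1e-6 * 60
= 2.7331 MPa

2.7331


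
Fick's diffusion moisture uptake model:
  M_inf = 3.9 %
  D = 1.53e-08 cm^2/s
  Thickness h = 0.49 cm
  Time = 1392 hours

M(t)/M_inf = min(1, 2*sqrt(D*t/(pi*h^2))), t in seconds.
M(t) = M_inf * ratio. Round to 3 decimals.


t_sec = 1392 * 3600 = 5011200
ratio = 2*sqrt(1.53e-08*5011200/(pi*0.49^2))
= min(1, 0.637640)
= 0.637640
M(t) = 3.9 * 0.637640 = 2.487 %

2.487


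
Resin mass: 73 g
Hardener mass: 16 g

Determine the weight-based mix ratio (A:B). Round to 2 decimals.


Ratio = 73 / 16 = 4.56

4.56


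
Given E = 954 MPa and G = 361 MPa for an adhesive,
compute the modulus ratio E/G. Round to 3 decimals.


E/G ratio = 954 / 361 = 2.643

2.643


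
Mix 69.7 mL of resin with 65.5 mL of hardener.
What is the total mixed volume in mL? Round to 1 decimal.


Total = 69.7 + 65.5 = 135.2 mL

135.2


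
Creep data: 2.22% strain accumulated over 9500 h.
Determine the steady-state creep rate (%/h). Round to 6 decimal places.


Rate = 2.22 / 9500 = 0.000234 %/h

0.000234


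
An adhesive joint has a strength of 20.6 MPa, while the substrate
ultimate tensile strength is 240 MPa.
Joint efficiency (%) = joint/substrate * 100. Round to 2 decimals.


Efficiency = 20.6 / 240 * 100
= 8.58%

8.58


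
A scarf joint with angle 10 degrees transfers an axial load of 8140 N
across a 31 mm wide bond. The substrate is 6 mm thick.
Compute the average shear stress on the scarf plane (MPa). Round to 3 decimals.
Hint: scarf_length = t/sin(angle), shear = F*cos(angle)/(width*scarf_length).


scarf_length = 6 / sin(10 deg) = 34.5526 mm
cos(10 deg) = 0.984808
shear stress = 8140 * 0.984808 / (31 * 34.5526)
= 7.484 MPa

7.484


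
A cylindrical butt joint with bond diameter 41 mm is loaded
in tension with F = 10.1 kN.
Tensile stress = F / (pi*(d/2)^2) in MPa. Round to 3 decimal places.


Area = pi * (41/2)^2 = 1320.2543 mm^2
Stress = 10.1*1000 / 1320.2543
= 7.650 MPa

7.650


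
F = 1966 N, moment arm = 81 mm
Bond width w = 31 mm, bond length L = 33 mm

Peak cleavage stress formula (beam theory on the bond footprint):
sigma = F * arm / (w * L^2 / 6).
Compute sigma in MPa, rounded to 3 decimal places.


sigma = (1966 * 81) / (31 * 1089 / 6)
= 159246 * 6 / 33759
= 955476 / 33759
= 28.303 MPa

28.303


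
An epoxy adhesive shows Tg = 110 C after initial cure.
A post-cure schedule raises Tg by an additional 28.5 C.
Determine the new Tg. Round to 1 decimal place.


New Tg = 110 + 28.5
= 138.5 C

138.5


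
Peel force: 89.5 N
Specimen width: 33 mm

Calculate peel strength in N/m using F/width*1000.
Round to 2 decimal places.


Peel strength = 89.5 / 33 * 1000 = 2712.12 N/m

2712.12


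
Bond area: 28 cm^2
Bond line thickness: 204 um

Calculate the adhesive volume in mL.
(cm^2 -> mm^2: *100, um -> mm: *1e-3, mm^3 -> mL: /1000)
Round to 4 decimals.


V = 28*100 * 204*1e-3 / 1000
= 0.5712 mL

0.5712


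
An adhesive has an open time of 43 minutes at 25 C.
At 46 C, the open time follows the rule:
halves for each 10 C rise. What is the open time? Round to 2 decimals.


Factor = 2^((46-25)/10) = 4.2871
Open time = 43 / 4.2871 = 10.03 min

10.03


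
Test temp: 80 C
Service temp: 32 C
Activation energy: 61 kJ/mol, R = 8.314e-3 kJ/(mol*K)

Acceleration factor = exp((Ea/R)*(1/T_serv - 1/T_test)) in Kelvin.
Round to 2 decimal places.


AF = exp((61/0.008314)*(1/305.15 - 1/353.15))
= 26.26

26.26


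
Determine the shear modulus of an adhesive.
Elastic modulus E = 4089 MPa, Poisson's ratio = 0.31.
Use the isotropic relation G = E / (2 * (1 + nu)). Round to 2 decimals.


G = 4089 / (2*(1+0.31)) = 4089 / 2.62
= 1560.69 MPa

1560.69


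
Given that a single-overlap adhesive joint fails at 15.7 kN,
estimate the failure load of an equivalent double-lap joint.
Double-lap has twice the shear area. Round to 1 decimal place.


Double-lap factor = 2
Expected load = 15.7 * 2 = 31.4 kN

31.4


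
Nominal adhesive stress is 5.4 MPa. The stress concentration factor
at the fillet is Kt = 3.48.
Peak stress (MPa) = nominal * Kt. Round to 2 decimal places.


Peak = 5.4 * 3.48 = 18.79 MPa

18.79


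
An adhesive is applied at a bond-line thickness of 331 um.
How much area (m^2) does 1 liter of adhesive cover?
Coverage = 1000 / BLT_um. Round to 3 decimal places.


Coverage = 1000 / 331 = 3.021 m^2

3.021


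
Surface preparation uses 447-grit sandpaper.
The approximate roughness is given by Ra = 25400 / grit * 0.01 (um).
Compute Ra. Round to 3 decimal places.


Ra = 25400 / 447 * 0.01
= 254 / 447
= 0.568 um

0.568


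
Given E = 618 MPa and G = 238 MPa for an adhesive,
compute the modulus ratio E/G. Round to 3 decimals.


E/G ratio = 618 / 238 = 2.597

2.597


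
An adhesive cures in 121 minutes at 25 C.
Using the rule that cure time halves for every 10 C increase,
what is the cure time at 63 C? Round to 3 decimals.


Factor = 2^((63 - 25) / 10) = 13.9288
Cure time = 121 / 13.9288
= 8.687 minutes

8.687


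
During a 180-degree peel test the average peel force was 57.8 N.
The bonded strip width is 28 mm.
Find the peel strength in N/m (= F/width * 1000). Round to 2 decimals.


Peel strength = F/width * 1000
= 57.8 / 28 * 1000
= 2064.29 N/m

2064.29


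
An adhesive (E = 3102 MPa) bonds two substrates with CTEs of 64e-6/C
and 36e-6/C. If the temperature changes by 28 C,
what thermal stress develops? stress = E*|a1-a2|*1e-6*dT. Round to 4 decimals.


Stress = 3102 * |64 - 36| * 1e-6 * 28
= 2.4320 MPa

2.4320


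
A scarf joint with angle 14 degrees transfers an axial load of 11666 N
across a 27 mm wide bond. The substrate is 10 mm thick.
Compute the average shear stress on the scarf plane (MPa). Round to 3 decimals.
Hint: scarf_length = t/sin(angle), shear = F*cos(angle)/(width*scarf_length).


scarf_length = 10 / sin(14 deg) = 41.3357 mm
cos(14 deg) = 0.970296
shear stress = 11666 * 0.970296 / (27 * 41.3357)
= 10.142 MPa

10.142


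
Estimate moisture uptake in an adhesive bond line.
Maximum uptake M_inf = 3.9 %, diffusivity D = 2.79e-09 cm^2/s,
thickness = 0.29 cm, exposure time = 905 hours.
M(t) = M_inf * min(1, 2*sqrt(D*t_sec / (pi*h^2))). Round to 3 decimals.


Convert time: 905 h = 3258000 s
ratio = min(1, 2*sqrt(2.79e-09*3258000/(pi*0.29^2)))
= 0.370967
M(t) = 3.9 * 0.370967 = 1.447%

1.447


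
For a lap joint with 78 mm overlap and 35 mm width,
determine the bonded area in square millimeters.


Area = 78 * 35 = 2730 mm^2

2730


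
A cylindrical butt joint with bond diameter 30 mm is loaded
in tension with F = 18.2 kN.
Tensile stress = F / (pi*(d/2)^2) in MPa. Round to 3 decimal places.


Area = pi * (30/2)^2 = 706.8583 mm^2
Stress = 18.2*1000 / 706.8583
= 25.748 MPa

25.748


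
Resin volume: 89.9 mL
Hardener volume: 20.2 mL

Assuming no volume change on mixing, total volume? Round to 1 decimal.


V_total = 89.9 + 20.2 = 110.1 mL

110.1


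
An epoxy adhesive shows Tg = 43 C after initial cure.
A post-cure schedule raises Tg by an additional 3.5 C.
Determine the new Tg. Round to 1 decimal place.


New Tg = 43 + 3.5
= 46.5 C

46.5


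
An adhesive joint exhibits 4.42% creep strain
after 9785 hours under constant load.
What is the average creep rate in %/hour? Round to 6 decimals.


Creep rate = strain / time
= 4.42 / 9785
= 0.000452 %/h

0.000452


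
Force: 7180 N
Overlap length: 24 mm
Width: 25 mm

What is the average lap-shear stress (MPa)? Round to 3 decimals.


Average shear stress = F / (overlap * width)
= 7180 / (24 * 25)
= 11.967 MPa

11.967


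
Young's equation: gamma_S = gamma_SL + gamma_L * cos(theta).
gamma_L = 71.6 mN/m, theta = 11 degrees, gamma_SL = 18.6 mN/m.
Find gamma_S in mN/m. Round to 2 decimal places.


cos(11 deg) = 0.981627
gamma_S = 18.6 + 71.6 * 0.981627
= 88.88 mN/m

88.88


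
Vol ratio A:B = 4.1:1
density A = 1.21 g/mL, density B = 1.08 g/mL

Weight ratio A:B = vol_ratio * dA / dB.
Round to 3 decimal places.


Weight ratio = 4.1 * 1.21 / 1.08
= 4.594

4.594


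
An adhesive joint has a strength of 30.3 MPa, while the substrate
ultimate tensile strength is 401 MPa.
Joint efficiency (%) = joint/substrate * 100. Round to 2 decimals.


Efficiency = 30.3 / 401 * 100
= 7.56%

7.56


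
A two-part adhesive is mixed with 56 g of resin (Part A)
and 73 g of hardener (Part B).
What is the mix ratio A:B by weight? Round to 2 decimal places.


Mix ratio = mass_A / mass_B
= 56 / 73
= 0.77

0.77


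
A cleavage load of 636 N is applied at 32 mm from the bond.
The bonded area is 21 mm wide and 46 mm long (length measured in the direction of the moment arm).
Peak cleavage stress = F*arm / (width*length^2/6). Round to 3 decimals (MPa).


Moment = 636 * 32 = 20352 N*mm
Section modulus = 21 * 2116 / 6 = 44436 / 6 mm^3
Stress = 20352 / (44436 / 6) = 122112 / 44436
= 2.748 MPa

2.748


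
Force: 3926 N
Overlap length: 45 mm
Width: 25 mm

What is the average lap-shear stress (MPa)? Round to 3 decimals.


Average shear stress = F / (overlap * width)
= 3926 / (45 * 25)
= 3.490 MPa

3.490


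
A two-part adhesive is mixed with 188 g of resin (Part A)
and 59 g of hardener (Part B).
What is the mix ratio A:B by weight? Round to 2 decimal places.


Mix ratio = mass_A / mass_B
= 188 / 59
= 3.19

3.19


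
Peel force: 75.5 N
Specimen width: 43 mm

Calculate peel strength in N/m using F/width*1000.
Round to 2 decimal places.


Peel strength = 75.5 / 43 * 1000 = 1755.81 N/m

1755.81


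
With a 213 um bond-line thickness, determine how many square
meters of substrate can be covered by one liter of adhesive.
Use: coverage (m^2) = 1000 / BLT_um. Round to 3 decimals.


Coverage = 1000 / 213 = 4.695 m^2

4.695


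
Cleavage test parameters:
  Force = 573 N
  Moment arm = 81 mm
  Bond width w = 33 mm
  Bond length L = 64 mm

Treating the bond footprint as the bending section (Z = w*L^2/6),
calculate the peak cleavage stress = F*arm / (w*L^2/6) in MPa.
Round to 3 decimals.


M = 573 * 81 = 46413 N*mm
Z = 33 * 64^2 / 6 = 135168 / 6 mm^3
sigma = M / Z = 6 * 46413 / 135168 = 278478 / 135168
= 2.060 MPa

2.060


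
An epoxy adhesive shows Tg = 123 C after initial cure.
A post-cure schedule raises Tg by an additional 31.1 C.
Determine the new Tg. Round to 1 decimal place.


New Tg = 123 + 31.1
= 154.1 C

154.1


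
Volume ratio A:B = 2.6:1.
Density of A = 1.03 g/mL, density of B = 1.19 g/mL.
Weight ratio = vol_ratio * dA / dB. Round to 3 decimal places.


Wt ratio = 2.6 * 1.03 / 1.19
= 2.250

2.250


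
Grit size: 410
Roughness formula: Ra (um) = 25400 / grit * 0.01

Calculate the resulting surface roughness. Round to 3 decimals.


Ra = 25400 / 410 * 0.01
= 0.620 um

0.620


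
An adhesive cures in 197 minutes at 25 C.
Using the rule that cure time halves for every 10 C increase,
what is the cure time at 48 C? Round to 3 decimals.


Factor = 2^((48 - 25) / 10) = 4.9246
Cure time = 197 / 4.9246
= 40.003 minutes

40.003


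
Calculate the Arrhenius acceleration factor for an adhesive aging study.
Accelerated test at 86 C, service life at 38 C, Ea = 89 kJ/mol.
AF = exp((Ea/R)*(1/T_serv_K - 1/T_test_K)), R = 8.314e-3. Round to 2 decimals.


T_test = 359.15 K, T_serv = 311.15 K
Ea/R = 89 / 0.008314 = 10704.84
AF = exp(10704.84 * (1/311.15 - 1/359.15))
= 99.29

99.29


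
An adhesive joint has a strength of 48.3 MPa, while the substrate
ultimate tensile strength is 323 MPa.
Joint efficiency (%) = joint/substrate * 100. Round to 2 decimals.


Efficiency = 48.3 / 323 * 100
= 14.95%

14.95


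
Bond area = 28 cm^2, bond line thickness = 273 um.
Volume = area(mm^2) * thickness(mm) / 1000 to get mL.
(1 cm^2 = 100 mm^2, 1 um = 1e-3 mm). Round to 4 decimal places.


area_mm2 = 28 * 100 = 2800
blt_mm = 273 * 1e-3 = 0.273
vol_mm3 = 2800 * 0.273 = 764.4
vol_mL = 764.4 / 1000 = 0.7644 mL

0.7644


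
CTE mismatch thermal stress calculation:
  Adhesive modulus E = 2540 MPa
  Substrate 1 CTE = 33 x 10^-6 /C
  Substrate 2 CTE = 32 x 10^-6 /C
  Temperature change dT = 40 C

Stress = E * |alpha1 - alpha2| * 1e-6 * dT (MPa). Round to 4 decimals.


delta_alpha = |33 - 32| = 1 x 10^-6/C
Stress = 2540 * 1e-6 * 40
= 0.1016 MPa

0.1016


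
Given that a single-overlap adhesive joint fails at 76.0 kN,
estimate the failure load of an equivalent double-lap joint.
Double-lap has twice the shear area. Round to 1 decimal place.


Double-lap factor = 2
Expected load = 76.0 * 2 = 152.0 kN

152.0


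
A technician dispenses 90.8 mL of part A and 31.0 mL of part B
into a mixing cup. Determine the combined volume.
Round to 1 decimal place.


Combined volume = 90.8 + 31.0
= 121.8 mL

121.8


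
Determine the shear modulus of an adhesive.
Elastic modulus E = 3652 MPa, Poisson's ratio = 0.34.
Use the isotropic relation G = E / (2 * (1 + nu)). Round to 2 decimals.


G = 3652 / (2*(1+0.34)) = 3652 / 2.68
= 1362.69 MPa

1362.69


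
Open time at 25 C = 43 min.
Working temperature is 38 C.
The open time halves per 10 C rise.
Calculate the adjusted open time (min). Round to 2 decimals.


factor = 2^((38 - 25) / 10) = 2.4623
ot = 43 / 2.4623 = 17.46 min

17.46


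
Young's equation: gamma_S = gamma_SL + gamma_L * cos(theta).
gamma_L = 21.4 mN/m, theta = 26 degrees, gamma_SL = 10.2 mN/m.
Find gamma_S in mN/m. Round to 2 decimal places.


cos(26 deg) = 0.898794
gamma_S = 10.2 + 21.4 * 0.898794
= 29.43 mN/m

29.43


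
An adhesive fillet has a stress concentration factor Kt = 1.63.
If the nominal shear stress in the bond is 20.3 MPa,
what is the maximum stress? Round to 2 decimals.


Max stress = 20.3 * 1.63 = 33.09 MPa

33.09


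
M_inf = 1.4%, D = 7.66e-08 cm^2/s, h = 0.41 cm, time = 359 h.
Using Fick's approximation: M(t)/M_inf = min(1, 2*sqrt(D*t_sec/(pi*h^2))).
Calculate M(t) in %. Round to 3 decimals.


t = 1292400 s
ratio = min(1, 2*sqrt(7.66e-08*1292400/(pi*0.1681)))
= 0.865933
M(t) = 1.4 * 0.865933 = 1.212%

1.212


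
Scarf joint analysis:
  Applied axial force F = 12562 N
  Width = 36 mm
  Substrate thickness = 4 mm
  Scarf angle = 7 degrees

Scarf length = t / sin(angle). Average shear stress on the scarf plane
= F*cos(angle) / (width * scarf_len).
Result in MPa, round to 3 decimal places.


Scarf length = 4 / sin(7 deg) = 32.8220 mm
cos(7 deg) = 0.992546
Shear = 12562 * 0.992546 / (36 * 32.8220)
= 10.552 MPa

10.552


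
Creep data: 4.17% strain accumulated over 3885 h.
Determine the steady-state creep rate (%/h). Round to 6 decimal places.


Rate = 4.17 / 3885 = 0.001073 %/h

0.001073


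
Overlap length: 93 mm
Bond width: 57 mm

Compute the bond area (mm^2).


Bond area = 93 * 57 = 5301 mm^2

5301


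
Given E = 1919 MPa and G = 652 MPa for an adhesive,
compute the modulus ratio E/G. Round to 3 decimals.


E/G ratio = 1919 / 652 = 2.943

2.943


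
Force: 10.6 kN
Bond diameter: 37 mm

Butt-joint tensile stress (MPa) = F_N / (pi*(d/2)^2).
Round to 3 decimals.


F_N = 10.6 * 1000 = 10600.0 N
A = pi*(18.5)^2 = 1075.2101 mm^2
stress = 10600.0 / 1075.2101 = 9.859 MPa

9.859


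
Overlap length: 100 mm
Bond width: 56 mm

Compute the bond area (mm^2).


Bond area = 100 * 56 = 5600 mm^2

5600


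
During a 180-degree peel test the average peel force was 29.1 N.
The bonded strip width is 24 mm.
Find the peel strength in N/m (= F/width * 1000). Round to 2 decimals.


Peel strength = F/width * 1000
= 29.1 / 24 * 1000
= 1212.50 N/m

1212.50


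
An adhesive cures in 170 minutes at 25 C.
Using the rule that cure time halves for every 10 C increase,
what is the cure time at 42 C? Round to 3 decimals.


Factor = 2^((42 - 25) / 10) = 3.2490
Cure time = 170 / 3.2490
= 52.324 minutes

52.324


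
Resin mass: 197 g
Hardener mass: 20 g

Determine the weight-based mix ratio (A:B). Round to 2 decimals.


Ratio = 197 / 20 = 9.85

9.85


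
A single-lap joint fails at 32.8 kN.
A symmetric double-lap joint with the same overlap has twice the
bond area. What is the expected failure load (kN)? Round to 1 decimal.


Double-lap load = 2 * 32.8 = 65.6 kN

65.6


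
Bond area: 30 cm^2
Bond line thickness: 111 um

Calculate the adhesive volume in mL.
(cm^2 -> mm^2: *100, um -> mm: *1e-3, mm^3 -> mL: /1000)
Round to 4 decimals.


V = 30*100 * 111*1e-3 / 1000
= 0.3330 mL

0.3330


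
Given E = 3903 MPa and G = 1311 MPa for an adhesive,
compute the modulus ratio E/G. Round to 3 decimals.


E/G ratio = 3903 / 1311 = 2.977

2.977


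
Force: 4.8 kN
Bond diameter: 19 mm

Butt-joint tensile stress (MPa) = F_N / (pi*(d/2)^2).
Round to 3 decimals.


F_N = 4.8 * 1000 = 4800.0 N
A = pi*(9.5)^2 = 283.5287 mm^2
stress = 4800.0 / 283.5287 = 16.930 MPa

16.930


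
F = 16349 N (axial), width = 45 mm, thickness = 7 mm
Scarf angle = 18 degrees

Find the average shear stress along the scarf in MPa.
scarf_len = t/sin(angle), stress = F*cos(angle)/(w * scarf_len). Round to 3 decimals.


scarf_len = 7/sin(18 deg) = 22.6525
cos(18 deg) = 0.951057
stress = 16349*0.951057/(45*22.6525) = 15.253 MPa

15.253


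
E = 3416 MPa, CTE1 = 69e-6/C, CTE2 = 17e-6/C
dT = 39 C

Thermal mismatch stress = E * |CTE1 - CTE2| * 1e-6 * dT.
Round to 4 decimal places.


= 3416 * 52e-6 * 39
= 6.9276 MPa

6.9276


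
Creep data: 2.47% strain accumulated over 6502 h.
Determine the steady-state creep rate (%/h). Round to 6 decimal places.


Rate = 2.47 / 6502 = 0.000380 %/h

0.000380


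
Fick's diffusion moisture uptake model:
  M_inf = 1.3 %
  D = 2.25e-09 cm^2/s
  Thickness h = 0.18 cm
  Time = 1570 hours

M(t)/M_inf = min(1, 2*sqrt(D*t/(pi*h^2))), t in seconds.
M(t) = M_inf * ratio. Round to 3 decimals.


t_sec = 1570 * 3600 = 5652000
ratio = 2*sqrt(2.25e-09*5652000/(pi*0.18^2))
= min(1, 0.706928)
= 0.706928
M(t) = 1.3 * 0.706928 = 0.919 %

0.919


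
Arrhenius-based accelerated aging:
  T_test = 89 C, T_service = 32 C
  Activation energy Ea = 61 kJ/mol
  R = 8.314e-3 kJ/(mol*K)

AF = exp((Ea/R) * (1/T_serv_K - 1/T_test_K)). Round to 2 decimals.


T_test_K = 362.15, T_serv_K = 305.15
AF = exp((61/8.314e-3) * (1/305.15 - 1/362.15))
= 44.01

44.01


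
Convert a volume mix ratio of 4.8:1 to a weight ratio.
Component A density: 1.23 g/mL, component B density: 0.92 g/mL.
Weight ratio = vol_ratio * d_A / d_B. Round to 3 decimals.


= 4.8 * 1.23 / 0.92 = 6.417

6.417


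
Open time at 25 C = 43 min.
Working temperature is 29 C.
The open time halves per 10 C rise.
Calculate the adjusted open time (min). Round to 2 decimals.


factor = 2^((29 - 25) / 10) = 1.3195
ot = 43 / 1.3195 = 32.59 min

32.59


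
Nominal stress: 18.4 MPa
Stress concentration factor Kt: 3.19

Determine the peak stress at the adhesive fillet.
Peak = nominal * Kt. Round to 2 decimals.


Peak stress = 18.4 * 3.19
= 58.70 MPa

58.70


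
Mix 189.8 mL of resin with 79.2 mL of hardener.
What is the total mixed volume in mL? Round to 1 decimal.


Total = 189.8 + 79.2 = 269.0 mL

269.0


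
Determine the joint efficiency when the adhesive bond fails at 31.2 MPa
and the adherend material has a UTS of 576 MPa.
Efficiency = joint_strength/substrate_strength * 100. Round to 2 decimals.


Joint efficiency = 31.2 / 576 * 100
= 5.42%

5.42


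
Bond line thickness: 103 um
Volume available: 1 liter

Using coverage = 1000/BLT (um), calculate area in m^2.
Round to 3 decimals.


1 L = 1e6 mm^3, thickness = 103 um = 0.103 mm
Area = 1e6 / 0.103 mm^2 = (1e6 / 0.103) / 1e6 m^2 = 1000 / 103 m^2
= 9.709 m^2

9.709


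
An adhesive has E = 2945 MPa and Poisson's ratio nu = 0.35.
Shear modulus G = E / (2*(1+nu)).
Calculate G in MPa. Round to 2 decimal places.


G = 2945 / (2*(1+0.35))
= 2945 / 2.70
= 1090.74 MPa

1090.74


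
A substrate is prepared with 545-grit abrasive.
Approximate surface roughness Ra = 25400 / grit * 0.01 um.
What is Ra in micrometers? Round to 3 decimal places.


Ra = 25400 / 545 * 0.01 = 0.466 um

0.466


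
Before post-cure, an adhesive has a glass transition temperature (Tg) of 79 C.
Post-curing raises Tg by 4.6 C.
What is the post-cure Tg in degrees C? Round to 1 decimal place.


Tg_post = Tg_base + delta_Tg
= 79 + 4.6
= 83.6 C

83.6


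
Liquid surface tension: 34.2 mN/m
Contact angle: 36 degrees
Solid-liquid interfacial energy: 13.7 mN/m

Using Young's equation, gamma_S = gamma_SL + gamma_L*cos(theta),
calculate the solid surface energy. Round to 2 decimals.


gamma_S = 13.7 + 34.2 * cos(36)
= 41.37 mN/m

41.37


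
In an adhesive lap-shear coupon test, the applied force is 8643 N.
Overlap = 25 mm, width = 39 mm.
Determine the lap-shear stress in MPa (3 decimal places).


stress = F / (overlap * width)
= 8643 / (25 * 39)
= 8.865 MPa

8.865


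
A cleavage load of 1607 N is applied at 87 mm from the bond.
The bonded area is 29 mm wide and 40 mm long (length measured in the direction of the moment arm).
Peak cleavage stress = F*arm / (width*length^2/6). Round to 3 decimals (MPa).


Moment = 1607 * 87 = 139809 N*mm
Section modulus = 29 * 1600 / 6 = 46400 / 6 mm^3
Stress = 139809 / (46400 / 6) = 838854 / 46400
= 18.079 MPa

18.079


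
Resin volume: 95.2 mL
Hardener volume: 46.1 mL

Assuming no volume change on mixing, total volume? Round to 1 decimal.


V_total = 95.2 + 46.1 = 141.3 mL

141.3


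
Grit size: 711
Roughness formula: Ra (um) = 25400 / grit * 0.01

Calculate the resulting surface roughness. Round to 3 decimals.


Ra = 25400 / 711 * 0.01
= 0.357 um

0.357


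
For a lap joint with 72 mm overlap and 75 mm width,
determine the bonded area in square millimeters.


Area = 72 * 75 = 5400 mm^2

5400


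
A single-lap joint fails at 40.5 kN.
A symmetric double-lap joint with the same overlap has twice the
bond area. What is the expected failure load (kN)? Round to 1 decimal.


Double-lap load = 2 * 40.5 = 81.0 kN

81.0


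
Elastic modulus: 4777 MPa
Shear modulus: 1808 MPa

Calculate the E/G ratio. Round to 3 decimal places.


E / G = 4777 / 1808 = 2.642

2.642


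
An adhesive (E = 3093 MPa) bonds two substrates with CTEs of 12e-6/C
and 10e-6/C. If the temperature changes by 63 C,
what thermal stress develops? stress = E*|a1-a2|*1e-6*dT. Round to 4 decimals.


Stress = 3093 * |12 - 10| * 1e-6 * 63
= 0.3897 MPa

0.3897


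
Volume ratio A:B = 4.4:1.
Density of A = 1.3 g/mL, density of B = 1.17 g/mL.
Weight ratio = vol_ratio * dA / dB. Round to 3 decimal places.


Wt ratio = 4.4 * 1.3 / 1.17
= 4.889

4.889


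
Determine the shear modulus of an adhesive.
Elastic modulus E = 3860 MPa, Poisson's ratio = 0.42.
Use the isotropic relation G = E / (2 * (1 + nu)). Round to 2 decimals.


G = 3860 / (2*(1+0.42)) = 3860 / 2.84
= 1359.15 MPa

1359.15


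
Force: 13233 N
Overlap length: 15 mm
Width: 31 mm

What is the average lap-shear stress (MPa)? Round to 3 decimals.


Average shear stress = F / (overlap * width)
= 13233 / (15 * 31)
= 28.458 MPa

28.458


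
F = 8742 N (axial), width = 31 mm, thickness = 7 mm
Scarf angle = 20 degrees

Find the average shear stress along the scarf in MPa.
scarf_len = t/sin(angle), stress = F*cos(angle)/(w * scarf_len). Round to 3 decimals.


scarf_len = 7/sin(20 deg) = 20.4666
cos(20 deg) = 0.939693
stress = 8742*0.939693/(31*20.4666) = 12.948 MPa

12.948


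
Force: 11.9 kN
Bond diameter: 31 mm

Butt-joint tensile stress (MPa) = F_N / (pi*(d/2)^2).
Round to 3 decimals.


F_N = 11.9 * 1000 = 11900.0 N
A = pi*(15.5)^2 = 754.7676 mm^2
stress = 11900.0 / 754.7676 = 15.766 MPa

15.766


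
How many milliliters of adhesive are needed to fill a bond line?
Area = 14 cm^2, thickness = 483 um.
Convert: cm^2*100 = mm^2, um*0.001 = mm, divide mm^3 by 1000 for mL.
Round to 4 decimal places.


= (14 * 100) * (483 * 0.001) / 1000
= 0.6762 mL

0.6762


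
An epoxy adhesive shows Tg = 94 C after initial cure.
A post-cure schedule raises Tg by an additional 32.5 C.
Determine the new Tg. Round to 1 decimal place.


New Tg = 94 + 32.5
= 126.5 C

126.5


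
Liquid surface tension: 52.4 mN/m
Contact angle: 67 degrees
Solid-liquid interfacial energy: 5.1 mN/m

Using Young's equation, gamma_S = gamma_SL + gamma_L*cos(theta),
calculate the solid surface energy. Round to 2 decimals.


gamma_S = 5.1 + 52.4 * cos(67)
= 25.57 mN/m

25.57


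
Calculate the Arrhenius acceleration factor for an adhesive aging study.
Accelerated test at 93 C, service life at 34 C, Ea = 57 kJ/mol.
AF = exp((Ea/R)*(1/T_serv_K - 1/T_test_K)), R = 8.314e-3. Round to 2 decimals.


T_test = 366.15 K, T_serv = 307.15 K
Ea/R = 57 / 0.008314 = 6855.91
AF = exp(6855.91 * (1/307.15 - 1/366.15))
= 36.48

36.48


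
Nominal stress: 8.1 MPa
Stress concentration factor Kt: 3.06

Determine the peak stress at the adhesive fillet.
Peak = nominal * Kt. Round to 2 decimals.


Peak stress = 8.1 * 3.06
= 24.79 MPa

24.79


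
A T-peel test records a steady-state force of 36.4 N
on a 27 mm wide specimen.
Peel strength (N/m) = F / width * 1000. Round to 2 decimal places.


Peel strength = 36.4 / 27 * 1000
= 1348.15 N/m

1348.15


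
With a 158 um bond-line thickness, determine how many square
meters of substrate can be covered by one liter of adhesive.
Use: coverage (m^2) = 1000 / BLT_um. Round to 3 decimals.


Coverage = 1000 / 158 = 6.329 m^2

6.329


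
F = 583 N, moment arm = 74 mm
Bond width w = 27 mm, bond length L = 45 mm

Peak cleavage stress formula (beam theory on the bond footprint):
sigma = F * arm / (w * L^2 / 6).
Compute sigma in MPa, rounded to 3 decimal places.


sigma = (583 * 74) / (27 * 2025 / 6)
= 43142 * 6 / 54675
= 258852 / 54675
= 4.734 MPa

4.734


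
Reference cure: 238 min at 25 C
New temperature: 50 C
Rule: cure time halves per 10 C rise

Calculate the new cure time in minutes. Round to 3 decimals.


factor = 2^((50-25)/10) = 5.6569
t_new = 238 / 5.6569 = 42.073 min

42.073


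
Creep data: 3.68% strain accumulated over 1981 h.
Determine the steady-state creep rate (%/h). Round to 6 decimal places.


Rate = 3.68 / 1981 = 0.001858 %/h

0.001858


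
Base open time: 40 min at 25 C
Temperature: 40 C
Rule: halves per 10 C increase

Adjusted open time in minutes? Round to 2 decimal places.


Acceleration = 2^((40-25)/10) = 2.8284
Open time = 40 / 2.8284 = 14.14 min

14.14


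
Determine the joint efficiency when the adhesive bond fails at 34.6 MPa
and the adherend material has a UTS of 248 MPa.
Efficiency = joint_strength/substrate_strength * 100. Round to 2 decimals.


Joint efficiency = 34.6 / 248 * 100
= 13.95%

13.95


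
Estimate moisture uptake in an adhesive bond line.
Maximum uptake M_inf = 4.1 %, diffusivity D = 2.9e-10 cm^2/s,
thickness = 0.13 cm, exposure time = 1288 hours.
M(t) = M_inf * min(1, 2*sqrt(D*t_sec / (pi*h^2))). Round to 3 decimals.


Convert time: 1288 h = 4636800 s
ratio = min(1, 2*sqrt(2.9e-10*4636800/(pi*0.13^2)))
= 0.318288
M(t) = 4.1 * 0.318288 = 1.305%

1.305


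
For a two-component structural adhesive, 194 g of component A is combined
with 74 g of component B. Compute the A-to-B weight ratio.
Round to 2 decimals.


Weight ratio A:B = 194 / 74
= 2.62

2.62


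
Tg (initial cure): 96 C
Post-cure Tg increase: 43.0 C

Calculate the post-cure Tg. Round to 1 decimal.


Post-cure Tg = 96 + 43.0 = 139.0 C

139.0


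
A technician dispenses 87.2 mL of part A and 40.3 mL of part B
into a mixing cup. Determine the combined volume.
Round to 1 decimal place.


Combined volume = 87.2 + 40.3
= 127.5 mL

127.5


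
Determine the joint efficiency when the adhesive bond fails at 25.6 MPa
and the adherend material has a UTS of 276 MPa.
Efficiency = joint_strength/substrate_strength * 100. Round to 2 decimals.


Joint efficiency = 25.6 / 276 * 100
= 9.28%

9.28


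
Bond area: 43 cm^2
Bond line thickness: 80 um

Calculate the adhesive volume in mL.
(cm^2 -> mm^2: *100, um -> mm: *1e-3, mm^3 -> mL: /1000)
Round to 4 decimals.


V = 43*100 * 80*1e-3 / 1000
= 0.3440 mL

0.3440


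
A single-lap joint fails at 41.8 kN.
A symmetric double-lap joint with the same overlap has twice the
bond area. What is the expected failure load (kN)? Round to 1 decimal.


Double-lap load = 2 * 41.8 = 83.6 kN

83.6


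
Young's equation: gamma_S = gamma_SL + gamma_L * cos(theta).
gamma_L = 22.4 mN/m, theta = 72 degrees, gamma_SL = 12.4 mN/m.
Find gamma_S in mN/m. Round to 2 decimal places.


cos(72 deg) = 0.309017
gamma_S = 12.4 + 22.4 * 0.309017
= 19.32 mN/m

19.32


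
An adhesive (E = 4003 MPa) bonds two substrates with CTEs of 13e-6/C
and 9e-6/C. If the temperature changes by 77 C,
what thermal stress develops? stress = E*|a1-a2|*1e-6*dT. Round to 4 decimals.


Stress = 4003 * |13 - 9| * 1e-6 * 77
= 1.2329 MPa

1.2329


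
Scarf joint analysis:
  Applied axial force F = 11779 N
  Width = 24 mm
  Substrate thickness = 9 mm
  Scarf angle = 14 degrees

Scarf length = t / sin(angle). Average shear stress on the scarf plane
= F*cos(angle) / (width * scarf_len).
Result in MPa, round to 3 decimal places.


Scarf length = 9 / sin(14 deg) = 37.2021 mm
cos(14 deg) = 0.970296
Shear = 11779 * 0.970296 / (24 * 37.2021)
= 12.801 MPa

12.801


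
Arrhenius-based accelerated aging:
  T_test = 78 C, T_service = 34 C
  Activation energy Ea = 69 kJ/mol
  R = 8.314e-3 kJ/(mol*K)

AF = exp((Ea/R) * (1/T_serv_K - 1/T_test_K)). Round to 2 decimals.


T_test_K = 351.15, T_serv_K = 307.15
AF = exp((69/8.314e-3) * (1/307.15 - 1/351.15))
= 29.54

29.54


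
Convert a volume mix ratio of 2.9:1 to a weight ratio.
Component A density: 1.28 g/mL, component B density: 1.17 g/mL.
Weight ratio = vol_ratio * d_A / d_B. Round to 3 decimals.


= 2.9 * 1.28 / 1.17 = 3.173

3.173


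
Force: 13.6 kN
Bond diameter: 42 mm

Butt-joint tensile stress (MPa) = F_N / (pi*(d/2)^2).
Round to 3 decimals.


F_N = 13.6 * 1000 = 13600.0 N
A = pi*(21.0)^2 = 1385.4424 mm^2
stress = 13600.0 / 1385.4424 = 9.816 MPa

9.816


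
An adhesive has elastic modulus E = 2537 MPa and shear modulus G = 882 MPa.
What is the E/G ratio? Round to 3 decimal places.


E/G = 2537 / 882 = 2.876

2.876


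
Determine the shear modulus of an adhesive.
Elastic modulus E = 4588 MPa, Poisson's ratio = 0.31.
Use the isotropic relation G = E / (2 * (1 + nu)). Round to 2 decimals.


G = 4588 / (2*(1+0.31)) = 4588 / 2.62
= 1751.15 MPa

1751.15


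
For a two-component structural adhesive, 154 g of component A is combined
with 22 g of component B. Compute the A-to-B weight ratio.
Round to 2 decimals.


Weight ratio A:B = 154 / 22
= 7.00

7.00


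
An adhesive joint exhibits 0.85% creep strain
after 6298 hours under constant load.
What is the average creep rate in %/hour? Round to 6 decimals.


Creep rate = strain / time
= 0.85 / 6298
= 0.000135 %/h

0.000135


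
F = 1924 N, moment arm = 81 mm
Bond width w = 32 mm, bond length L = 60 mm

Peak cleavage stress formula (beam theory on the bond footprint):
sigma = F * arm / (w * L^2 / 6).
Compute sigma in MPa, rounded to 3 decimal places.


sigma = (1924 * 81) / (32 * 3600 / 6)
= 155844 * 6 / 115200
= 935064 / 115200
= 8.117 MPa

8.117


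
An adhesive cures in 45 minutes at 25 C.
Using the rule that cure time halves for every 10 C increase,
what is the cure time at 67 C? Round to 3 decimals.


Factor = 2^((67 - 25) / 10) = 18.3792
Cure time = 45 / 18.3792
= 2.448 minutes

2.448


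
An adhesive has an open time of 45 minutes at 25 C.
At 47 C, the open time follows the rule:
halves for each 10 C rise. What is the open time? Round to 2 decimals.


Factor = 2^((47-25)/10) = 4.5948
Open time = 45 / 4.5948 = 9.79 min

9.79


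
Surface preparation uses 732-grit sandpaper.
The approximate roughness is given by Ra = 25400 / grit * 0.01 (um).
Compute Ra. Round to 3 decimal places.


Ra = 25400 / 732 * 0.01
= 254 / 732
= 0.347 um

0.347


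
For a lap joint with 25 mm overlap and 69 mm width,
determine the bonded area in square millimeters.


Area = 25 * 69 = 1725 mm^2

1725


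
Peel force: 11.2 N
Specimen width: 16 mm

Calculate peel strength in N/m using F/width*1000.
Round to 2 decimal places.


Peel strength = 11.2 / 16 * 1000 = 700.00 N/m

700.00


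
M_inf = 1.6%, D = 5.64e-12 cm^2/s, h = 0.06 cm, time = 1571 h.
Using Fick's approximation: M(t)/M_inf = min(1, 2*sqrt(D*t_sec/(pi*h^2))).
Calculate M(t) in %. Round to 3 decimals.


t = 5655600 s
ratio = min(1, 2*sqrt(5.64e-12*5655600/(pi*0.0036)))
= 0.106214
M(t) = 1.6 * 0.106214 = 0.170%

0.170


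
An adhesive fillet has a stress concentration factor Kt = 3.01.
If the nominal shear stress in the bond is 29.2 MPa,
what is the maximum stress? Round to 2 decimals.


Max stress = 29.2 * 3.01 = 87.89 MPa

87.89


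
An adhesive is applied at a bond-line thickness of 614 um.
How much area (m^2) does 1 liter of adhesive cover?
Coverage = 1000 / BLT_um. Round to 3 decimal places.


Coverage = 1000 / 614 = 1.629 m^2

1.629


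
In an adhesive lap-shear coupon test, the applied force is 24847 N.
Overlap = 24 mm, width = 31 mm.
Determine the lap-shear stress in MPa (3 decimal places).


stress = F / (overlap * width)
= 24847 / (24 * 31)
= 33.397 MPa

33.397


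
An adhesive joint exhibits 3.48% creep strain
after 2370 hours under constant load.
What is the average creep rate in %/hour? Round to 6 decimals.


Creep rate = strain / time
= 3.48 / 2370
= 0.001468 %/h

0.001468


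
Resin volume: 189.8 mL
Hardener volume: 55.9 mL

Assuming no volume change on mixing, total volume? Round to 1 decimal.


V_total = 189.8 + 55.9 = 245.7 mL

245.7


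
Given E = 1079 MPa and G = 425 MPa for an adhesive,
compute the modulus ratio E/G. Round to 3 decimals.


E/G ratio = 1079 / 425 = 2.539

2.539


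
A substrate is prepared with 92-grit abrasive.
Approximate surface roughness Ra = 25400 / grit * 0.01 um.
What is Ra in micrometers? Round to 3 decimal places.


Ra = 25400 / 92 * 0.01 = 2.761 um

2.761


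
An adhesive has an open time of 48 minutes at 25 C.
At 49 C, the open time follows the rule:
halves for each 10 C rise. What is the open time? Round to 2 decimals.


Factor = 2^((49-25)/10) = 5.2780
Open time = 48 / 5.2780 = 9.09 min

9.09


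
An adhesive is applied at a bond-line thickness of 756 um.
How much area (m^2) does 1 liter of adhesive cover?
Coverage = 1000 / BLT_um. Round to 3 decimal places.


Coverage = 1000 / 756 = 1.323 m^2

1.323


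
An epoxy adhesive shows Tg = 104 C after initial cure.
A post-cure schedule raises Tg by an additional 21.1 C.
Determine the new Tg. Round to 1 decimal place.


New Tg = 104 + 21.1
= 125.1 C

125.1


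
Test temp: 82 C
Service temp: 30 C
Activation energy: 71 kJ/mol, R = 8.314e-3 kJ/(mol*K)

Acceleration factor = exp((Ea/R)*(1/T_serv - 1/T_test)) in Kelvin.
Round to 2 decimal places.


AF = exp((71/0.008314)*(1/303.15 - 1/355.15))
= 61.84

61.84


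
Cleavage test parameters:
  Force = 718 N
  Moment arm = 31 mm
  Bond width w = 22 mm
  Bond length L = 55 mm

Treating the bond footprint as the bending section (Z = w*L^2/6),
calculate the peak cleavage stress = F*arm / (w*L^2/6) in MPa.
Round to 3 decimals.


M = 718 * 31 = 22258 N*mm
Z = 22 * 55^2 / 6 = 66550 / 6 mm^3
sigma = M / Z = 6 * 22258 / 66550 = 133548 / 66550
= 2.007 MPa

2.007


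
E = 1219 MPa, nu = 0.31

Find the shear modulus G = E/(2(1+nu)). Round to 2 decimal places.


G = 1219 / (2 * 1.31)
= 465.27 MPa

465.27


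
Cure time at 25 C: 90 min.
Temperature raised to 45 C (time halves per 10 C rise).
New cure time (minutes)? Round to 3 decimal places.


Acceleration factor = 2^(20/10) = 4.0000
New time = 90 / 4.0000 = 22.500 min

22.500


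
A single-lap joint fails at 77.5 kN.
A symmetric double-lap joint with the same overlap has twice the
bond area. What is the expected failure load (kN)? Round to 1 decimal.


Double-lap load = 2 * 77.5 = 155.0 kN

155.0


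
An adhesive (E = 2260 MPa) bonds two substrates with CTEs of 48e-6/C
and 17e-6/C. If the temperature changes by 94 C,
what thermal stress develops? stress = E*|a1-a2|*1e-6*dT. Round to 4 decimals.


Stress = 2260 * |48 - 17| * 1e-6 * 94
= 6.5856 MPa

6.5856


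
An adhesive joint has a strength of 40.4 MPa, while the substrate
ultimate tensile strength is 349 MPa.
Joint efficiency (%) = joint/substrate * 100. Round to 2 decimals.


Efficiency = 40.4 / 349 * 100
= 11.58%

11.58


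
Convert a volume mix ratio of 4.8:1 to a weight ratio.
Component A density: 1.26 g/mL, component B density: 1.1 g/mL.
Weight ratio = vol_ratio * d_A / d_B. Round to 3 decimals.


= 4.8 * 1.26 / 1.1 = 5.498

5.498


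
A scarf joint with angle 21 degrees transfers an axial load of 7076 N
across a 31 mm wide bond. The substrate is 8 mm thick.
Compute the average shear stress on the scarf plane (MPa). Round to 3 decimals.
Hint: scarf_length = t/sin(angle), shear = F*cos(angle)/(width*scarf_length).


scarf_length = 8 / sin(21 deg) = 22.3234 mm
cos(21 deg) = 0.933580
shear stress = 7076 * 0.933580 / (31 * 22.3234)
= 9.546 MPa

9.546


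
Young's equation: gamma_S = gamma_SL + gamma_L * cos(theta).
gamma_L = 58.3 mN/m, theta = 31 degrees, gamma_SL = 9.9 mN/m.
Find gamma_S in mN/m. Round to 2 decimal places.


cos(31 deg) = 0.857167
gamma_S = 9.9 + 58.3 * 0.857167
= 59.87 mN/m

59.87


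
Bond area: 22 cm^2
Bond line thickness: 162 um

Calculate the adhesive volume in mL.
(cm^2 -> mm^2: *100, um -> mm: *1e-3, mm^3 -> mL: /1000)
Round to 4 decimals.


V = 22*100 * 162*1e-3 / 1000
= 0.3564 mL

0.3564


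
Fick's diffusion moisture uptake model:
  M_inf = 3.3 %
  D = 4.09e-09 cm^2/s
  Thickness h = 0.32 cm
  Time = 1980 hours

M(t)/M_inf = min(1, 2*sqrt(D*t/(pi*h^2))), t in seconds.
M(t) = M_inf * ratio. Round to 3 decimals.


t_sec = 1980 * 3600 = 7128000
ratio = 2*sqrt(4.09e-09*7128000/(pi*0.32^2))
= min(1, 0.602075)
= 0.602075
M(t) = 3.3 * 0.602075 = 1.987 %

1.987


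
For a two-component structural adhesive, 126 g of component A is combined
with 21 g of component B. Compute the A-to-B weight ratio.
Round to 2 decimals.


Weight ratio A:B = 126 / 21
= 6.00

6.00


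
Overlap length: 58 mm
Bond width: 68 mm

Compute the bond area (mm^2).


Bond area = 58 * 68 = 3944 mm^2

3944
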